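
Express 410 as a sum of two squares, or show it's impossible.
7² + 19² (a=7, b=19)

Factorization: 410 = 2 × 5 × 41
By Fermat: n is sum of two squares iff every prime p ≡ 3 (mod 4) appears to even power.
All primes ≡ 3 (mod 4) appear to even power.
Search a = 0, 1, 2, … for 410 - a² a perfect square: first hit at a = 7: 410 - 49 = 361 = 19².
410 = 7² + 19² = 49 + 361 ✓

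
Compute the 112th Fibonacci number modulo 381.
225

Matrix identity: Q^n = [[F_(n+1), F_n], [F_n, F_(n-1)]] with Q = [[1,1],[1,0]].
n = 112 = 1110000₂. Square-and-multiply, entries mod 381:
Q^1 = [[1,1],[1,0]]
Q^3 = (Q^1)²·Q = [[3,2],[2,1]]
Q^7 = (Q^3)²·Q = [[21,13],[13,8]]
Q^14 = (Q^7)² = [[229,377],[377,233]]
Q^28 = (Q^14)² = [[260,57],[57,203]]
Q^56 = (Q^28)² = [[364,102],[102,262]]
Q^112 = (Q^56)² = [[25,225],[225,181]]
F_112 mod 381 = Q^112[0][1] = 225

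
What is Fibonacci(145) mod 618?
187

Matrix identity: Q^n = [[F_(n+1), F_n], [F_n, F_(n-1)]] with Q = [[1,1],[1,0]].
n = 145 = 10010001₂. Square-and-multiply, entries mod 618:
Q^1 = [[1,1],[1,0]]
Q^2 = (Q^1)² = [[2,1],[1,1]]
Q^4 = (Q^2)² = [[5,3],[3,2]]
Q^9 = (Q^4)²·Q = [[55,34],[34,21]]
Q^18 = (Q^9)² = [[473,112],[112,361]]
Q^36 = (Q^18)² = [[197,90],[90,107]]
Q^72 = (Q^36)² = [[559,168],[168,391]]
Q^145 = (Q^72)²·Q = [[343,187],[187,156]]
F_145 mod 618 = Q^145[0][1] = 187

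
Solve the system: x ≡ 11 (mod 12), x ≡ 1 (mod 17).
35

Using Chinese Remainder Theorem:
M = 12 × 17 = 204
M1 = 17, M2 = 12
y1 = 17^(-1) mod 12 = 5
y2 = 12^(-1) mod 17 = 10
x = (11×17×5 + 1×12×10) mod 204 = 35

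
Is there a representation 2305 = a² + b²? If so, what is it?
1² + 48² (a=1, b=48)

Factorization: 2305 = 5 × 461
By Fermat: n is sum of two squares iff every prime p ≡ 3 (mod 4) appears to even power.
All primes ≡ 3 (mod 4) appear to even power.
Search a = 0, 1, 2, … for 2305 - a² a perfect square: first hit at a = 1: 2305 - 1 = 2304 = 48².
2305 = 1² + 48² = 1 + 2304 ✓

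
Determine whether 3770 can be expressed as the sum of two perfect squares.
7² + 61² (a=7, b=61)

Factorization: 3770 = 2 × 5 × 13 × 29
By Fermat: n is sum of two squares iff every prime p ≡ 3 (mod 4) appears to even power.
All primes ≡ 3 (mod 4) appear to even power.
Search a = 0, 1, 2, … for 3770 - a² a perfect square: first hit at a = 7: 3770 - 49 = 3721 = 61².
3770 = 7² + 61² = 49 + 3721 ✓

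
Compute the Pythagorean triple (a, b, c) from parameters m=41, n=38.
(237, 3116, 3125)

Euclid's formula: a = m² - n², b = 2mn, c = m² + n²
m = 41, n = 38
a = 41² - 38² = 1681 - 1444 = 237
b = 2 × 41 × 38 = 3116
c = 41² + 38² = 1681 + 1444 = 3125
Verification: 237² + 3116² = 56169 + 9709456 = 9765625 = 3125² ✓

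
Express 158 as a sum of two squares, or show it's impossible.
Not possible

Factorization: 158 = 2 × 79
By Fermat: n is sum of two squares iff every prime p ≡ 3 (mod 4) appears to even power.
Prime(s) ≡ 3 (mod 4) with odd exponent: [(79, 1)]
Therefore 158 cannot be expressed as a² + b².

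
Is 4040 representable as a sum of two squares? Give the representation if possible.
14² + 62² (a=14, b=62)

Factorization: 4040 = 2^3 × 5 × 101
By Fermat: n is sum of two squares iff every prime p ≡ 3 (mod 4) appears to even power.
All primes ≡ 3 (mod 4) appear to even power.
Search a = 0, 1, 2, … for 4040 - a² a perfect square: first hit at a = 14: 4040 - 196 = 3844 = 62².
4040 = 14² + 62² = 196 + 3844 ✓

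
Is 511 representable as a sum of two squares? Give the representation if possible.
Not possible

Factorization: 511 = 7 × 73
By Fermat: n is sum of two squares iff every prime p ≡ 3 (mod 4) appears to even power.
Prime(s) ≡ 3 (mod 4) with odd exponent: [(7, 1)]
Therefore 511 cannot be expressed as a² + b².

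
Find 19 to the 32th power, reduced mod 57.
19

Repeated squaring. Binary of 32 = 100000.
19^1 ≡ 19 (mod 57); 19^2 ≡ 19 (mod 57); 19^4 ≡ 19 (mod 57); 19^8 ≡ 19 (mod 57); 19^16 ≡ 19 (mod 57); 19^32 ≡ 19 (mod 57)
19^32 = 19^32 ≡ 19 (mod 57)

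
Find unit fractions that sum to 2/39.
1/20 + 1/780

Greedy algorithm:
2/39: ceiling(39/2) = 20, use 1/20
1/780: ceiling(780/1) = 780, use 1/780
Result: 2/39 = 1/20 + 1/780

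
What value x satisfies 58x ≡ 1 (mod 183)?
142

gcd(58, 183) = 1, so the inverse exists.
Extended Euclidean algorithm on (183, 58):
183 = 3 × 58 + 9  ⟹  9 = (1)·183 + (-3)·58
58 = 6 × 9 + 4  ⟹  4 = (-6)·183 + (19)·58
9 = 2 × 4 + 1  ⟹  1 = (13)·183 + (-41)·58
So (-41)·58 ≡ 1 (mod 183), i.e. 58^(-1) ≡ -41 ≡ 142 (mod 183).
Check: 58 × 142 = 8236 ≡ 1 (mod 183)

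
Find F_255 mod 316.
202

Matrix identity: Q^n = [[F_(n+1), F_n], [F_n, F_(n-1)]] with Q = [[1,1],[1,0]].
n = 255 = 11111111₂. Square-and-multiply, entries mod 316:
Q^1 = [[1,1],[1,0]]
Q^3 = (Q^1)²·Q = [[3,2],[2,1]]
Q^7 = (Q^3)²·Q = [[21,13],[13,8]]
Q^15 = (Q^7)²·Q = [[39,294],[294,61]]
Q^31 = (Q^15)²·Q = [[121,109],[109,12]]
Q^63 = (Q^31)²·Q = [[255,294],[294,277]]
Q^127 = (Q^63)²·Q = [[85,97],[97,304]]
Q^255 = (Q^127)²·Q = [[15,202],[202,129]]
F_255 mod 316 = Q^255[0][1] = 202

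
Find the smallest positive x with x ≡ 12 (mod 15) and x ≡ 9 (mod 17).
162

Using Chinese Remainder Theorem:
M = 15 × 17 = 255
M1 = 17, M2 = 15
y1 = 17^(-1) mod 15 = 8
y2 = 15^(-1) mod 17 = 8
x = (12×17×8 + 9×15×8) mod 255 = 162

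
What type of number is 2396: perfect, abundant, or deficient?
deficient

Proper divisors of 2396: sum = 1 + 2 + 4 + 599 + 1198 = 1804
Since 1804 < 2396, 2396 is deficient.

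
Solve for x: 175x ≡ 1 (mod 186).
169

gcd(175, 186) = 1, so the inverse exists.
Extended Euclidean algorithm on (186, 175):
186 = 1 × 175 + 11  ⟹  11 = (1)·186 + (-1)·175
175 = 15 × 11 + 10  ⟹  10 = (-15)·186 + (16)·175
11 = 1 × 10 + 1  ⟹  1 = (16)·186 + (-17)·175
So (-17)·175 ≡ 1 (mod 186), i.e. 175^(-1) ≡ -17 ≡ 169 (mod 186).
Check: 175 × 169 = 29575 ≡ 1 (mod 186)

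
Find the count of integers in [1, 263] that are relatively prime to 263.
262

263 = 263
φ(n) = n × ∏(1 - 1/p) for each prime p dividing n
φ(263) = 263 × (1 - 1/263) = 262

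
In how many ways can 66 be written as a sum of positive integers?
2323520

p(n) counts ways to write n as a sum of positive integers (order ignored).
Euler's pentagonal recurrence: p(k) = p(k-1) + p(k-2) - p(k-5) - p(k-7) + p(k-12) + p(k-15) - ... (offsets j(3j∓1)/2, signs ++--, p(0)=1, p(<0)=0).
DP table for k = 0..65: p(0)=1, p(1)=1, p(2)=2, p(3)=3, p(4)=5, p(5)=7, p(6)=11, p(7)=15, p(8)=22, p(9)=30, p(10)=42, p(11)=56, p(12)=77, p(13)=101, p(14)=135, p(15)=176, p(16)=231, p(17)=297, p(18)=385, p(19)=490, p(20)=627, p(21)=792, p(22)=1002, p(23)=1255, p(24)=1575, p(25)=1958, p(26)=2436, p(27)=3010, p(28)=3718, p(29)=4565, p(30)=5604, p(31)=6842, p(32)=8349, p(33)=10143, p(34)=12310, p(35)=14883, p(36)=17977, p(37)=21637, p(38)=26015, p(39)=31185, p(40)=37338, p(41)=44583, p(42)=53174, p(43)=63261, p(44)=75175, p(45)=89134, p(46)=105558, p(47)=124754, p(48)=147273, p(49)=173525, p(50)=204226, p(51)=239943, p(52)=281589, p(53)=329931, p(54)=386155, p(55)=451276, p(56)=526823, p(57)=614154, p(58)=715220, p(59)=831820, p(60)=966467, p(61)=1121505, p(62)=1300156, p(63)=1505499, p(64)=1741630, p(65)=2012558.
Final step: p(66) = p(65) + p(64) - p(61) - p(59) + p(54) + p(51) - p(44) - p(40) + p(31) + p(26) - p(15) - p(9)
= 2012558 + 1741630 - 1121505 - 831820 + 386155 + 239943 - 75175 - 37338 + 6842 + 2436 - 176 - 30
= 2323520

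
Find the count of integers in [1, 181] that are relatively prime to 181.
180

181 = 181
φ(n) = n × ∏(1 - 1/p) for each prime p dividing n
φ(181) = 181 × (1 - 1/181) = 180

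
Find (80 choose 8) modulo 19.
0

Using Lucas' theorem:
Write n=80 and k=8 in base 19:
n in base 19: [4, 4]
k in base 19: [0, 8]
C(80,8) mod 19 = ∏ C(n_i, k_i) mod 19
Digit binomials (mod 19): C(4,0) = 1; C(4,8) = 0 (k_i > n_i)
Product: 1 × 0 = 0 ≡ 0 (mod 19)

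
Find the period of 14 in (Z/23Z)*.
22

23 is prime, so ord(14) divides φ(23) = 22.
Divisors of 22: 1, 2, 11, 22.
Repeated squaring: 14^1 ≡ 14, 14^2 ≡ 12, 14^4 ≡ 6, 14^8 ≡ 13, 14^16 ≡ 8 (mod 23).
Test 14^d mod 23 for each divisor d in increasing order:
14^1 ≡ 14
14^2 ≡ 12
14^11 = 14^8·14^2·14^1 ≡ 22
14^22 = 14^16·14^4·14^2 ≡ 1  ← first divisor giving 1
The order is 22.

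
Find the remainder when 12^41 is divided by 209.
122

Repeated squaring. Binary of 41 = 101001.
12^1 ≡ 12 (mod 209); 12^2 ≡ 144 (mod 209); 12^4 ≡ 45 (mod 209); 12^8 ≡ 144 (mod 209); 12^16 ≡ 45 (mod 209); 12^32 ≡ 144 (mod 209)
12^41 = 12^1 × 12^8 × 12^32 ≡ 122 (mod 209)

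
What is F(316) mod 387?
237

Matrix identity: Q^n = [[F_(n+1), F_n], [F_n, F_(n-1)]] with Q = [[1,1],[1,0]].
n = 316 = 100111100₂. Square-and-multiply, entries mod 387:
Q^1 = [[1,1],[1,0]]
Q^2 = (Q^1)² = [[2,1],[1,1]]
Q^4 = (Q^2)² = [[5,3],[3,2]]
Q^9 = (Q^4)²·Q = [[55,34],[34,21]]
Q^19 = (Q^9)²·Q = [[186,311],[311,262]]
Q^39 = (Q^19)²·Q = [[132,124],[124,8]]
Q^79 = (Q^39)²·Q = [[237,292],[292,332]]
Q^158 = (Q^79)² = [[178,125],[125,53]]
Q^316 = (Q^158)² = [[95,237],[237,245]]
F_316 mod 387 = Q^316[0][1] = 237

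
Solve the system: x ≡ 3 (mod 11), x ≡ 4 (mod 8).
36

Using Chinese Remainder Theorem:
M = 11 × 8 = 88
M1 = 8, M2 = 11
y1 = 8^(-1) mod 11 = 7
y2 = 11^(-1) mod 8 = 3
x = (3×8×7 + 4×11×3) mod 88 = 36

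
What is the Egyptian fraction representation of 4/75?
1/19 + 1/1425

Greedy algorithm:
4/75: ceiling(75/4) = 19, use 1/19
1/1425: ceiling(1425/1) = 1425, use 1/1425
Result: 4/75 = 1/19 + 1/1425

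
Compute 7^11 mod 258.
37

Repeated squaring. Binary of 11 = 1011.
7^1 ≡ 7 (mod 258); 7^2 ≡ 49 (mod 258); 7^4 ≡ 79 (mod 258); 7^8 ≡ 49 (mod 258)
7^11 = 7^1 × 7^2 × 7^8 ≡ 37 (mod 258)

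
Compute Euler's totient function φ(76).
36

76 = 2^2 × 19
φ(n) = n × ∏(1 - 1/p) for each prime p dividing n
φ(76) = 76 × (1 - 1/2) × (1 - 1/19) = 36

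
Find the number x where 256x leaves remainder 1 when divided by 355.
251

gcd(256, 355) = 1, so the inverse exists.
Extended Euclidean algorithm on (355, 256):
355 = 1 × 256 + 99  ⟹  99 = (1)·355 + (-1)·256
256 = 2 × 99 + 58  ⟹  58 = (-2)·355 + (3)·256
99 = 1 × 58 + 41  ⟹  41 = (3)·355 + (-4)·256
58 = 1 × 41 + 17  ⟹  17 = (-5)·355 + (7)·256
41 = 2 × 17 + 7  ⟹  7 = (13)·355 + (-18)·256
17 = 2 × 7 + 3  ⟹  3 = (-31)·355 + (43)·256
7 = 2 × 3 + 1  ⟹  1 = (75)·355 + (-104)·256
So (-104)·256 ≡ 1 (mod 355), i.e. 256^(-1) ≡ -104 ≡ 251 (mod 355).
Check: 256 × 251 = 64256 ≡ 1 (mod 355)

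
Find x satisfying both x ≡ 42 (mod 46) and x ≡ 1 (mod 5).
226

Using Chinese Remainder Theorem:
M = 46 × 5 = 230
M1 = 5, M2 = 46
y1 = 5^(-1) mod 46 = 37
y2 = 46^(-1) mod 5 = 1
x = (42×5×37 + 1×46×1) mod 230 = 226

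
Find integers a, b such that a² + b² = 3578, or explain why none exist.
37² + 47² (a=37, b=47)

Factorization: 3578 = 2 × 1789
By Fermat: n is sum of two squares iff every prime p ≡ 3 (mod 4) appears to even power.
All primes ≡ 3 (mod 4) appear to even power.
Search a = 0, 1, 2, … for 3578 - a² a perfect square: first hit at a = 37: 3578 - 1369 = 2209 = 47².
3578 = 37² + 47² = 1369 + 2209 ✓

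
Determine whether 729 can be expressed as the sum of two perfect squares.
0² + 27² (a=0, b=27)

Factorization: 729 = 3^6
By Fermat: n is sum of two squares iff every prime p ≡ 3 (mod 4) appears to even power.
All primes ≡ 3 (mod 4) appear to even power.
Search a = 0, 1, 2, … for 729 - a² a perfect square: first hit at a = 0: 729 - 0 = 729 = 27².
729 = 0² + 27² = 0 + 729 ✓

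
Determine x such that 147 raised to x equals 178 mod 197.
112

Baby-step giant-step with step n = ⌈√197⌉ = 15.
Baby steps 147^j mod 197 (j:value) for j=0..14: 0:1, 1:147, 2:136, 3:95, 4:175, 5:115, 6:160, 7:77, 8:90, 9:31, 10:26, 11:79, 12:187, 13:106, 14:19.
Giant-step multiplier: 147^(-15) ≡ 147^(196-15) = 147^181 ≡ 152 (mod 197).
Giant steps γ_i = 178·152^i mod 197: γ_0=178, γ_1=67, γ_2=137, γ_3=139, γ_4=49, γ_5=159, γ_6=134, γ_7=77 (in table at j=7).
x = i·n + j = 7·15 + 7 = 112.
Check: 147^112 ≡ 178 (mod 197).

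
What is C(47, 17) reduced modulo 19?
0

Using Lucas' theorem:
Write n=47 and k=17 in base 19:
n in base 19: [2, 9]
k in base 19: [0, 17]
C(47,17) mod 19 = ∏ C(n_i, k_i) mod 19
Digit binomials (mod 19): C(2,0) = 1; C(9,17) = 0 (k_i > n_i)
Product: 1 × 0 = 0 ≡ 0 (mod 19)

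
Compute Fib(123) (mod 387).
353

Matrix identity: Q^n = [[F_(n+1), F_n], [F_n, F_(n-1)]] with Q = [[1,1],[1,0]].
n = 123 = 1111011₂. Square-and-multiply, entries mod 387:
Q^1 = [[1,1],[1,0]]
Q^3 = (Q^1)²·Q = [[3,2],[2,1]]
Q^7 = (Q^3)²·Q = [[21,13],[13,8]]
Q^15 = (Q^7)²·Q = [[213,223],[223,377]]
Q^30 = (Q^15)² = [[283,377],[377,293]]
Q^61 = (Q^30)²·Q = [[125,80],[80,45]]
Q^123 = (Q^61)²·Q = [[21,353],[353,55]]
F_123 mod 387 = Q^123[0][1] = 353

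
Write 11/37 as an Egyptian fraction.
1/4 + 1/22 + 1/543 + 1/884004

Greedy algorithm:
11/37: ceiling(37/11) = 4, use 1/4
7/148: ceiling(148/7) = 22, use 1/22
3/1628: ceiling(1628/3) = 543, use 1/543
1/884004: ceiling(884004/1) = 884004, use 1/884004
Result: 11/37 = 1/4 + 1/22 + 1/543 + 1/884004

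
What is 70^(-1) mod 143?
47

gcd(70, 143) = 1, so the inverse exists.
Extended Euclidean algorithm on (143, 70):
143 = 2 × 70 + 3  ⟹  3 = (1)·143 + (-2)·70
70 = 23 × 3 + 1  ⟹  1 = (-23)·143 + (47)·70
So (47)·70 ≡ 1 (mod 143), i.e. 70^(-1) ≡ 47 (mod 143).
Check: 70 × 47 = 3290 ≡ 1 (mod 143)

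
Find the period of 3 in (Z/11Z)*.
5

11 is prime, so ord(3) divides φ(11) = 10.
Divisors of 10: 1, 2, 5, 10.
Repeated squaring: 3^1 ≡ 3, 3^2 ≡ 9, 3^4 ≡ 4, 3^8 ≡ 5 (mod 11).
Test 3^d mod 11 for each divisor d in increasing order:
3^1 ≡ 3
3^2 ≡ 9
3^5 = 3^4·3^1 ≡ 1  ← first divisor giving 1
The order is 5.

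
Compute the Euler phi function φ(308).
120

308 = 2^2 × 7 × 11
φ(n) = n × ∏(1 - 1/p) for each prime p dividing n
φ(308) = 308 × (1 - 1/2) × (1 - 1/7) × (1 - 1/11) = 120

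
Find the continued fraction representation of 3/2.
[1; 2]

Euclidean algorithm steps:
3 = 1 × 2 + 1
2 = 2 × 1 + 0
Continued fraction: [1; 2]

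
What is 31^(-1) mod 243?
196

gcd(31, 243) = 1, so the inverse exists.
Extended Euclidean algorithm on (243, 31):
243 = 7 × 31 + 26  ⟹  26 = (1)·243 + (-7)·31
31 = 1 × 26 + 5  ⟹  5 = (-1)·243 + (8)·31
26 = 5 × 5 + 1  ⟹  1 = (6)·243 + (-47)·31
So (-47)·31 ≡ 1 (mod 243), i.e. 31^(-1) ≡ -47 ≡ 196 (mod 243).
Check: 31 × 196 = 6076 ≡ 1 (mod 243)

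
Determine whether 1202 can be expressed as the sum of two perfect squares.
19² + 29² (a=19, b=29)

Factorization: 1202 = 2 × 601
By Fermat: n is sum of two squares iff every prime p ≡ 3 (mod 4) appears to even power.
All primes ≡ 3 (mod 4) appear to even power.
Search a = 0, 1, 2, … for 1202 - a² a perfect square: first hit at a = 19: 1202 - 361 = 841 = 29².
1202 = 19² + 29² = 361 + 841 ✓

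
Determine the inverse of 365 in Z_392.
29

gcd(365, 392) = 1, so the inverse exists.
Extended Euclidean algorithm on (392, 365):
392 = 1 × 365 + 27  ⟹  27 = (1)·392 + (-1)·365
365 = 13 × 27 + 14  ⟹  14 = (-13)·392 + (14)·365
27 = 1 × 14 + 13  ⟹  13 = (14)·392 + (-15)·365
14 = 1 × 13 + 1  ⟹  1 = (-27)·392 + (29)·365
So (29)·365 ≡ 1 (mod 392), i.e. 365^(-1) ≡ 29 (mod 392).
Check: 365 × 29 = 10585 ≡ 1 (mod 392)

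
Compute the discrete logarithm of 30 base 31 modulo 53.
13

Baby-step giant-step with step n = ⌈√53⌉ = 8.
Baby steps 31^j mod 53 (j:value) for j=0..7: 0:1, 1:31, 2:7, 3:5, 4:49, 5:35, 6:25, 7:33.
Giant-step multiplier: 31^(-8) ≡ 31^(52-8) = 31^44 ≡ 10 (mod 53).
Giant steps γ_i = 30·10^i mod 53: γ_0=30, γ_1=35 (in table at j=5).
x = i·n + j = 1·8 + 5 = 13.
Check: 31^13 ≡ 30 (mod 53).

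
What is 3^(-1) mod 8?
3

gcd(3, 8) = 1, so the inverse exists.
Extended Euclidean algorithm on (8, 3):
8 = 2 × 3 + 2  ⟹  2 = (1)·8 + (-2)·3
3 = 1 × 2 + 1  ⟹  1 = (-1)·8 + (3)·3
So (3)·3 ≡ 1 (mod 8), i.e. 3^(-1) ≡ 3 (mod 8).
Check: 3 × 3 = 9 ≡ 1 (mod 8)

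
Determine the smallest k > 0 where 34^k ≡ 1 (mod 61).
5

61 is prime, so ord(34) divides φ(61) = 60.
Divisors of 60: 1, 2, 3, 4, 5, 6, 10, 12, 15, 20, 30, 60.
Repeated squaring: 34^1 ≡ 34, 34^2 ≡ 58, 34^4 ≡ 9, 34^8 ≡ 20, 34^16 ≡ 34, 34^32 ≡ 58 (mod 61).
Test 34^d mod 61 for each divisor d in increasing order:
34^1 ≡ 34
34^2 ≡ 58
34^3 = 34^2·34^1 ≡ 20
34^4 ≡ 9
34^5 = 34^4·34^1 ≡ 1  ← first divisor giving 1
The order is 5.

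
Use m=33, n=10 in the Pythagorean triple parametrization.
(989, 660, 1189)

Euclid's formula: a = m² - n², b = 2mn, c = m² + n²
m = 33, n = 10
a = 33² - 10² = 1089 - 100 = 989
b = 2 × 33 × 10 = 660
c = 33² + 10² = 1089 + 100 = 1189
Verification: 989² + 660² = 978121 + 435600 = 1413721 = 1189² ✓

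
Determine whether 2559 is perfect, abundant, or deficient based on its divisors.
deficient

Proper divisors of 2559: sum = 1 + 3 + 853 = 857
Since 857 < 2559, 2559 is deficient.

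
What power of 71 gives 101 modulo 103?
41

Baby-step giant-step with step n = ⌈√103⌉ = 11.
Baby steps 71^j mod 103 (j:value) for j=0..10: 0:1, 1:71, 2:97, 3:89, 4:36, 5:84, 6:93, 7:11, 8:60, 9:37, 10:52.
Giant-step multiplier: 71^(-11) ≡ 71^(102-11) = 71^91 ≡ 45 (mod 103).
Giant steps γ_i = 101·45^i mod 103: γ_0=101, γ_1=13, γ_2=70, γ_3=60 (in table at j=8).
x = i·n + j = 3·11 + 8 = 41.
Check: 71^41 ≡ 101 (mod 103).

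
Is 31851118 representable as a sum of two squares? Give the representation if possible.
Not possible

Factorization: 31851118 = 2 × 13 × 107^3
By Fermat: n is sum of two squares iff every prime p ≡ 3 (mod 4) appears to even power.
Prime(s) ≡ 3 (mod 4) with odd exponent: [(107, 3)]
Therefore 31851118 cannot be expressed as a² + b².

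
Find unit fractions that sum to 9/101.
1/12 + 1/174 + 1/35148

Greedy algorithm:
9/101: ceiling(101/9) = 12, use 1/12
7/1212: ceiling(1212/7) = 174, use 1/174
1/35148: ceiling(35148/1) = 35148, use 1/35148
Result: 9/101 = 1/12 + 1/174 + 1/35148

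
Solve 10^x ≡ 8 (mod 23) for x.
2

Baby-step giant-step with step n = ⌈√23⌉ = 5.
Baby steps 10^j mod 23 (j:value) for j=0..4: 0:1, 1:10, 2:8, 3:11, 4:18.
h = 8 is already in the table at j=2, so x = 2.
Check: 10^2 ≡ 8 (mod 23).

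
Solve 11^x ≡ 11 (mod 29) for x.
1

Baby-step giant-step with step n = ⌈√29⌉ = 6.
Baby steps 11^j mod 29 (j:value) for j=0..5: 0:1, 1:11, 2:5, 3:26, 4:25, 5:14.
h = 11 is already in the table at j=1, so x = 1.
Check: 11^1 ≡ 11 (mod 29).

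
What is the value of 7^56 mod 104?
81

Repeated squaring. Binary of 56 = 111000.
7^1 ≡ 7 (mod 104); 7^2 ≡ 49 (mod 104); 7^4 ≡ 9 (mod 104); 7^8 ≡ 81 (mod 104); 7^16 ≡ 9 (mod 104); 7^32 ≡ 81 (mod 104)
7^56 = 7^8 × 7^16 × 7^32 ≡ 81 (mod 104)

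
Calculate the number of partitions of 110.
607163746

p(n) counts ways to write n as a sum of positive integers (order ignored).
Euler's pentagonal recurrence: p(k) = p(k-1) + p(k-2) - p(k-5) - p(k-7) + p(k-12) + p(k-15) - ... (offsets j(3j∓1)/2, signs ++--, p(0)=1, p(<0)=0).
DP table for k = 0..109: p(0)=1, p(1)=1, p(2)=2, p(3)=3, p(4)=5, p(5)=7, p(6)=11, p(7)=15, p(8)=22, p(9)=30, p(10)=42, p(11)=56, p(12)=77, p(13)=101, p(14)=135, p(15)=176, p(16)=231, p(17)=297, p(18)=385, p(19)=490, p(20)=627, p(21)=792, p(22)=1002, p(23)=1255, p(24)=1575, p(25)=1958, p(26)=2436, p(27)=3010, p(28)=3718, p(29)=4565, p(30)=5604, p(31)=6842, p(32)=8349, p(33)=10143, p(34)=12310, p(35)=14883, p(36)=17977, p(37)=21637, p(38)=26015, p(39)=31185, p(40)=37338, p(41)=44583, p(42)=53174, p(43)=63261, p(44)=75175, p(45)=89134, p(46)=105558, p(47)=124754, p(48)=147273, p(49)=173525, p(50)=204226, p(51)=239943, p(52)=281589, p(53)=329931, p(54)=386155, p(55)=451276, p(56)=526823, p(57)=614154, p(58)=715220, p(59)=831820, p(60)=966467, p(61)=1121505, p(62)=1300156, p(63)=1505499, p(64)=1741630, p(65)=2012558, p(66)=2323520, p(67)=2679689, p(68)=3087735, p(69)=3554345, p(70)=4087968, p(71)=4697205, p(72)=5392783, p(73)=6185689, p(74)=7089500, p(75)=8118264, p(76)=9289091, p(77)=10619863, p(78)=12132164, p(79)=13848650, p(80)=15796476, p(81)=18004327, p(82)=20506255, p(83)=23338469, p(84)=26543660, p(85)=30167357, p(86)=34262962, p(87)=38887673, p(88)=44108109, p(89)=49995925, p(90)=56634173, p(91)=64112359, p(92)=72533807, p(93)=82010177, p(94)=92669720, p(95)=104651419, p(96)=118114304, p(97)=133230930, p(98)=150198136, p(99)=169229875, p(100)=190569292, p(101)=214481126, p(102)=241265379, p(103)=271248950, p(104)=304801365, p(105)=342325709, p(106)=384276336, p(107)=431149389, p(108)=483502844, p(109)=541946240.
Final step: p(110) = p(109) + p(108) - p(105) - p(103) + p(98) + p(95) - p(88) - p(84) + p(75) + p(70) - p(59) - p(53) + p(40) + p(33) - p(18) - p(10)
= 541946240 + 483502844 - 342325709 - 271248950 + 150198136 + 104651419 - 44108109 - 26543660 + 8118264 + 4087968 - 831820 - 329931 + 37338 + 10143 - 385 - 42
= 607163746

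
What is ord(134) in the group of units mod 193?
48

193 is prime, so ord(134) divides φ(193) = 192.
Divisors of 192: 1, 2, 3, 4, 6, 8, 12, 16, 24, 32, 48, 64, 96, 192.
Repeated squaring: 134^1 ≡ 134, 134^2 ≡ 7, 134^4 ≡ 49, 134^8 ≡ 85, 134^16 ≡ 84, 134^32 ≡ 108, 134^64 ≡ 84, 134^128 ≡ 108 (mod 193).
Test 134^d mod 193 for each divisor d in increasing order:
134^1 ≡ 134
134^2 ≡ 7
134^3 = 134^2·134^1 ≡ 166
134^4 ≡ 49
134^6 = 134^4·134^2 ≡ 150
134^8 ≡ 85
134^12 = 134^8·134^4 ≡ 112
134^16 ≡ 84
134^24 = 134^16·134^8 ≡ 192
134^32 ≡ 108
134^48 = 134^32·134^16 ≡ 1  ← first divisor giving 1
The order is 48.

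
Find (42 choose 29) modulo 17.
0

Using Lucas' theorem:
Write n=42 and k=29 in base 17:
n in base 17: [2, 8]
k in base 17: [1, 12]
C(42,29) mod 17 = ∏ C(n_i, k_i) mod 17
Digit binomials (mod 17): C(2,1) = 2; C(8,12) = 0 (k_i > n_i)
Product: 2 × 0 = 0 ≡ 0 (mod 17)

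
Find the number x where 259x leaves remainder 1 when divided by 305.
179

gcd(259, 305) = 1, so the inverse exists.
Extended Euclidean algorithm on (305, 259):
305 = 1 × 259 + 46  ⟹  46 = (1)·305 + (-1)·259
259 = 5 × 46 + 29  ⟹  29 = (-5)·305 + (6)·259
46 = 1 × 29 + 17  ⟹  17 = (6)·305 + (-7)·259
29 = 1 × 17 + 12  ⟹  12 = (-11)·305 + (13)·259
17 = 1 × 12 + 5  ⟹  5 = (17)·305 + (-20)·259
12 = 2 × 5 + 2  ⟹  2 = (-45)·305 + (53)·259
5 = 2 × 2 + 1  ⟹  1 = (107)·305 + (-126)·259
So (-126)·259 ≡ 1 (mod 305), i.e. 259^(-1) ≡ -126 ≡ 179 (mod 305).
Check: 259 × 179 = 46361 ≡ 1 (mod 305)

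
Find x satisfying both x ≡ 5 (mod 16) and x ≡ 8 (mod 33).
437

Using Chinese Remainder Theorem:
M = 16 × 33 = 528
M1 = 33, M2 = 16
y1 = 33^(-1) mod 16 = 1
y2 = 16^(-1) mod 33 = 31
x = (5×33×1 + 8×16×31) mod 528 = 437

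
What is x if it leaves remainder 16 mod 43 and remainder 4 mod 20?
704

Using Chinese Remainder Theorem:
M = 43 × 20 = 860
M1 = 20, M2 = 43
y1 = 20^(-1) mod 43 = 28
y2 = 43^(-1) mod 20 = 7
x = (16×20×28 + 4×43×7) mod 860 = 704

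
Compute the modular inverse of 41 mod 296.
65

gcd(41, 296) = 1, so the inverse exists.
Extended Euclidean algorithm on (296, 41):
296 = 7 × 41 + 9  ⟹  9 = (1)·296 + (-7)·41
41 = 4 × 9 + 5  ⟹  5 = (-4)·296 + (29)·41
9 = 1 × 5 + 4  ⟹  4 = (5)·296 + (-36)·41
5 = 1 × 4 + 1  ⟹  1 = (-9)·296 + (65)·41
So (65)·41 ≡ 1 (mod 296), i.e. 41^(-1) ≡ 65 (mod 296).
Check: 41 × 65 = 2665 ≡ 1 (mod 296)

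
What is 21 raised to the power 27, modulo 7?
0

Repeated squaring. Binary of 27 = 11011.
21^1 ≡ 0 (mod 7); 21^2 ≡ 0 (mod 7); 21^4 ≡ 0 (mod 7); 21^8 ≡ 0 (mod 7); 21^16 ≡ 0 (mod 7)
21^27 = 21^1 × 21^2 × 21^8 × 21^16 ≡ 0 (mod 7)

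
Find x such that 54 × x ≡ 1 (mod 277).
118

gcd(54, 277) = 1, so the inverse exists.
Extended Euclidean algorithm on (277, 54):
277 = 5 × 54 + 7  ⟹  7 = (1)·277 + (-5)·54
54 = 7 × 7 + 5  ⟹  5 = (-7)·277 + (36)·54
7 = 1 × 5 + 2  ⟹  2 = (8)·277 + (-41)·54
5 = 2 × 2 + 1  ⟹  1 = (-23)·277 + (118)·54
So (118)·54 ≡ 1 (mod 277), i.e. 54^(-1) ≡ 118 (mod 277).
Check: 54 × 118 = 6372 ≡ 1 (mod 277)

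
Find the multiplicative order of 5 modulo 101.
25

101 is prime, so ord(5) divides φ(101) = 100.
Divisors of 100: 1, 2, 4, 5, 10, 20, 25, 50, 100.
Repeated squaring: 5^1 ≡ 5, 5^2 ≡ 25, 5^4 ≡ 19, 5^8 ≡ 58, 5^16 ≡ 31, 5^32 ≡ 52, 5^64 ≡ 78 (mod 101).
Test 5^d mod 101 for each divisor d in increasing order:
5^1 ≡ 5
5^2 ≡ 25
5^4 ≡ 19
5^5 = 5^4·5^1 ≡ 95
5^10 = 5^8·5^2 ≡ 36
5^20 = 5^16·5^4 ≡ 84
5^25 = 5^16·5^8·5^1 ≡ 1  ← first divisor giving 1
The order is 25.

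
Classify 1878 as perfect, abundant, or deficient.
abundant

Proper divisors of 1878: sum = 1 + 2 + 3 + 6 + 313 + 626 + 939 = 1890
Since 1890 > 1878, 1878 is abundant.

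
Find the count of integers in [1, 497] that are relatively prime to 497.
420

497 = 7 × 71
φ(n) = n × ∏(1 - 1/p) for each prime p dividing n
φ(497) = 497 × (1 - 1/7) × (1 - 1/71) = 420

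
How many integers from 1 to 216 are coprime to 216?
72

216 = 2^3 × 3^3
φ(n) = n × ∏(1 - 1/p) for each prime p dividing n
φ(216) = 216 × (1 - 1/2) × (1 - 1/3) = 72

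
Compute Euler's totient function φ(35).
24

35 = 5 × 7
φ(n) = n × ∏(1 - 1/p) for each prime p dividing n
φ(35) = 35 × (1 - 1/5) × (1 - 1/7) = 24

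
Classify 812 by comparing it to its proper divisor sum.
abundant

Proper divisors of 812: sum = 1 + 2 + 4 + 7 + 14 + 28 + 29 + 58 + 116 + 203 + 406 = 868
Since 868 > 812, 812 is abundant.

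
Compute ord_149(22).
74

149 is prime, so ord(22) divides φ(149) = 148.
Divisors of 148: 1, 2, 4, 37, 74, 148.
Repeated squaring: 22^1 ≡ 22, 22^2 ≡ 37, 22^4 ≡ 28, 22^8 ≡ 39, 22^16 ≡ 31, 22^32 ≡ 67, 22^64 ≡ 19, 22^128 ≡ 63 (mod 149).
Test 22^d mod 149 for each divisor d in increasing order:
22^1 ≡ 22
22^2 ≡ 37
22^4 ≡ 28
22^37 = 22^32·22^4·22^1 ≡ 148
22^74 = 22^64·22^8·22^2 ≡ 1  ← first divisor giving 1
The order is 74.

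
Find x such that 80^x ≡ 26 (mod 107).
19

Baby-step giant-step with step n = ⌈√107⌉ = 11.
Baby steps 80^j mod 107 (j:value) for j=0..10: 0:1, 1:80, 2:87, 3:5, 4:79, 5:7, 6:25, 7:74, 8:35, 9:18, 10:49.
Giant-step multiplier: 80^(-11) ≡ 80^(106-11) = 80^95 ≡ 96 (mod 107).
Giant steps γ_i = 26·96^i mod 107: γ_0=26, γ_1=35 (in table at j=8).
x = i·n + j = 1·11 + 8 = 19.
Check: 80^19 ≡ 26 (mod 107).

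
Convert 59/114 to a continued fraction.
[0; 1, 1, 13, 1, 3]

Euclidean algorithm steps:
59 = 0 × 114 + 59
114 = 1 × 59 + 55
59 = 1 × 55 + 4
55 = 13 × 4 + 3
4 = 1 × 3 + 1
3 = 3 × 1 + 0
Continued fraction: [0; 1, 1, 13, 1, 3]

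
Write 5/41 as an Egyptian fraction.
1/9 + 1/93 + 1/11439

Greedy algorithm:
5/41: ceiling(41/5) = 9, use 1/9
4/369: ceiling(369/4) = 93, use 1/93
1/11439: ceiling(11439/1) = 11439, use 1/11439
Result: 5/41 = 1/9 + 1/93 + 1/11439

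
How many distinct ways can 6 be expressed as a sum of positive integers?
11

p(n) counts ways to write n as a sum of positive integers (order ignored).
Examples: 6; 5 + 1; 4 + 2; 4 + 1 + 1; 3 + 3; ... (11 total)
p(6) = 11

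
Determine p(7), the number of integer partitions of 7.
15

p(n) counts ways to write n as a sum of positive integers (order ignored).
Examples: 7; 6 + 1; 5 + 2; 5 + 1 + 1; 4 + 3; ... (15 total)
p(7) = 15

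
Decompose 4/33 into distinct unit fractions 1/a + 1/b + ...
1/9 + 1/99

Greedy algorithm:
4/33: ceiling(33/4) = 9, use 1/9
1/99: ceiling(99/1) = 99, use 1/99
Result: 4/33 = 1/9 + 1/99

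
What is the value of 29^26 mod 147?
43

Repeated squaring. Binary of 26 = 11010.
29^1 ≡ 29 (mod 147); 29^2 ≡ 106 (mod 147); 29^4 ≡ 64 (mod 147); 29^8 ≡ 127 (mod 147); 29^16 ≡ 106 (mod 147)
29^26 = 29^2 × 29^8 × 29^16 ≡ 43 (mod 147)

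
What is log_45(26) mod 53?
17

Baby-step giant-step with step n = ⌈√53⌉ = 8.
Baby steps 45^j mod 53 (j:value) for j=0..7: 0:1, 1:45, 2:11, 3:18, 4:15, 5:39, 6:6, 7:5.
Giant-step multiplier: 45^(-8) ≡ 45^(52-8) = 45^44 ≡ 49 (mod 53).
Giant steps γ_i = 26·49^i mod 53: γ_0=26, γ_1=2, γ_2=45 (in table at j=1).
x = i·n + j = 2·8 + 1 = 17.
Check: 45^17 ≡ 26 (mod 53).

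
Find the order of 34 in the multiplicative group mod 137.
17

137 is prime, so ord(34) divides φ(137) = 136.
Divisors of 136: 1, 2, 4, 8, 17, 34, 68, 136.
Repeated squaring: 34^1 ≡ 34, 34^2 ≡ 60, 34^4 ≡ 38, 34^8 ≡ 74, 34^16 ≡ 133, 34^32 ≡ 16, 34^64 ≡ 119, 34^128 ≡ 50 (mod 137).
Test 34^d mod 137 for each divisor d in increasing order:
34^1 ≡ 34
34^2 ≡ 60
34^4 ≡ 38
34^8 ≡ 74
34^17 = 34^16·34^1 ≡ 1  ← first divisor giving 1
The order is 17.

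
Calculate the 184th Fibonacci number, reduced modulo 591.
180

Matrix identity: Q^n = [[F_(n+1), F_n], [F_n, F_(n-1)]] with Q = [[1,1],[1,0]].
n = 184 = 10111000₂. Square-and-multiply, entries mod 591:
Q^1 = [[1,1],[1,0]]
Q^2 = (Q^1)² = [[2,1],[1,1]]
Q^5 = (Q^2)²·Q = [[8,5],[5,3]]
Q^11 = (Q^5)²·Q = [[144,89],[89,55]]
Q^23 = (Q^11)²·Q = [[270,289],[289,572]]
Q^46 = (Q^23)² = [[397,437],[437,551]]
Q^92 = (Q^46)² = [[479,576],[576,494]]
Q^184 = (Q^92)² = [[358,180],[180,178]]
F_184 mod 591 = Q^184[0][1] = 180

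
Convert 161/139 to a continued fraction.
[1; 6, 3, 7]

Euclidean algorithm steps:
161 = 1 × 139 + 22
139 = 6 × 22 + 7
22 = 3 × 7 + 1
7 = 7 × 1 + 0
Continued fraction: [1; 6, 3, 7]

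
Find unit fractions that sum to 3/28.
1/10 + 1/140

Greedy algorithm:
3/28: ceiling(28/3) = 10, use 1/10
1/140: ceiling(140/1) = 140, use 1/140
Result: 3/28 = 1/10 + 1/140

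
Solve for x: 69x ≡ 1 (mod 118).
65

gcd(69, 118) = 1, so the inverse exists.
Extended Euclidean algorithm on (118, 69):
118 = 1 × 69 + 49  ⟹  49 = (1)·118 + (-1)·69
69 = 1 × 49 + 20  ⟹  20 = (-1)·118 + (2)·69
49 = 2 × 20 + 9  ⟹  9 = (3)·118 + (-5)·69
20 = 2 × 9 + 2  ⟹  2 = (-7)·118 + (12)·69
9 = 4 × 2 + 1  ⟹  1 = (31)·118 + (-53)·69
So (-53)·69 ≡ 1 (mod 118), i.e. 69^(-1) ≡ -53 ≡ 65 (mod 118).
Check: 69 × 65 = 4485 ≡ 1 (mod 118)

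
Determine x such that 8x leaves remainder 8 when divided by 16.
x ≡ 1 (mod 2)

gcd(8, 16) = 8, which divides 8, so solutions exist.
Divide through by 8: x ≡ 1 (mod 2).
The coefficient of x is now 1, so x ≡ 1 (mod 2).
Check: 8 × 1 = 8 ≡ 8 (mod 16).
x ≡ 1 (mod 2), giving 8 solutions mod 16.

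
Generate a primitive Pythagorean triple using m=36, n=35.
(71, 2520, 2521)

Euclid's formula: a = m² - n², b = 2mn, c = m² + n²
m = 36, n = 35
a = 36² - 35² = 1296 - 1225 = 71
b = 2 × 36 × 35 = 2520
c = 36² + 35² = 1296 + 1225 = 2521
Verification: 71² + 2520² = 5041 + 6350400 = 6355441 = 2521² ✓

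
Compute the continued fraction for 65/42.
[1; 1, 1, 4, 1, 3]

Euclidean algorithm steps:
65 = 1 × 42 + 23
42 = 1 × 23 + 19
23 = 1 × 19 + 4
19 = 4 × 4 + 3
4 = 1 × 3 + 1
3 = 3 × 1 + 0
Continued fraction: [1; 1, 1, 4, 1, 3]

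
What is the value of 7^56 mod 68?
33

Repeated squaring. Binary of 56 = 111000.
7^1 ≡ 7 (mod 68); 7^2 ≡ 49 (mod 68); 7^4 ≡ 21 (mod 68); 7^8 ≡ 33 (mod 68); 7^16 ≡ 1 (mod 68); 7^32 ≡ 1 (mod 68)
7^56 = 7^8 × 7^16 × 7^32 ≡ 33 (mod 68)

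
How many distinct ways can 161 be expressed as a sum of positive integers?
118159068427

p(n) counts ways to write n as a sum of positive integers (order ignored).
Euler's pentagonal recurrence: p(k) = p(k-1) + p(k-2) - p(k-5) - p(k-7) + p(k-12) + p(k-15) - ... (offsets j(3j∓1)/2, signs ++--, p(0)=1, p(<0)=0).
DP table for k = 0..160: p(0)=1, p(1)=1, p(2)=2, p(3)=3, p(4)=5, p(5)=7, p(6)=11, p(7)=15, p(8)=22, p(9)=30, p(10)=42, p(11)=56, p(12)=77, p(13)=101, p(14)=135, p(15)=176, p(16)=231, p(17)=297, p(18)=385, p(19)=490, p(20)=627, p(21)=792, p(22)=1002, p(23)=1255, p(24)=1575, p(25)=1958, p(26)=2436, p(27)=3010, p(28)=3718, p(29)=4565, p(30)=5604, p(31)=6842, p(32)=8349, p(33)=10143, p(34)=12310, p(35)=14883, p(36)=17977, p(37)=21637, p(38)=26015, p(39)=31185, p(40)=37338, p(41)=44583, p(42)=53174, p(43)=63261, p(44)=75175, p(45)=89134, p(46)=105558, p(47)=124754, p(48)=147273, p(49)=173525, p(50)=204226, p(51)=239943, p(52)=281589, p(53)=329931, p(54)=386155, p(55)=451276, p(56)=526823, p(57)=614154, p(58)=715220, p(59)=831820, p(60)=966467, p(61)=1121505, p(62)=1300156, p(63)=1505499, p(64)=1741630, p(65)=2012558, p(66)=2323520, p(67)=2679689, p(68)=3087735, p(69)=3554345, p(70)=4087968, p(71)=4697205, p(72)=5392783, p(73)=6185689, p(74)=7089500, p(75)=8118264, p(76)=9289091, p(77)=10619863, p(78)=12132164, p(79)=13848650, p(80)=15796476, p(81)=18004327, p(82)=20506255, p(83)=23338469, p(84)=26543660, p(85)=30167357, p(86)=34262962, p(87)=38887673, p(88)=44108109, p(89)=49995925, p(90)=56634173, p(91)=64112359, p(92)=72533807, p(93)=82010177, p(94)=92669720, p(95)=104651419, p(96)=118114304, p(97)=133230930, p(98)=150198136, p(99)=169229875, p(100)=190569292, p(101)=214481126, p(102)=241265379, p(103)=271248950, p(104)=304801365, p(105)=342325709, p(106)=384276336, p(107)=431149389, p(108)=483502844, p(109)=541946240, p(110)=607163746, p(111)=679903203, p(112)=761002156, p(113)=851376628, p(114)=952050665, p(115)=1064144451, p(116)=1188908248, p(117)=1327710076, p(118)=1482074143, p(119)=1653668665, p(120)=1844349560, p(121)=2056148051, p(122)=2291320912, p(123)=2552338241, p(124)=2841940500, p(125)=3163127352, p(126)=3519222692, p(127)=3913864295, p(128)=4351078600, p(129)=4835271870, p(130)=5371315400, p(131)=5964539504, p(132)=6620830889, p(133)=7346629512, p(134)=8149040695, p(135)=9035836076, p(136)=10015581680, p(137)=11097645016, p(138)=12292341831, p(139)=13610949895, p(140)=15065878135, p(141)=16670689208, p(142)=18440293320, p(143)=20390982757, p(144)=22540654445, p(145)=24908858009, p(146)=27517052599, p(147)=30388671978, p(148)=33549419497, p(149)=37027355200, p(150)=40853235313, p(151)=45060624582, p(152)=49686288421, p(153)=54770336324, p(154)=60356673280, p(155)=66493182097, p(156)=73232243759, p(157)=80630964769, p(158)=88751778802, p(159)=97662728555, p(160)=107438159466.
Final step: p(161) = p(160) + p(159) - p(156) - p(154) + p(149) + p(146) - p(139) - p(135) + p(126) + p(121) - p(110) - p(104) + p(91) + p(84) - p(69) - p(61) + p(44) + p(35) - p(16) - p(6)
= 107438159466 + 97662728555 - 73232243759 - 60356673280 + 37027355200 + 27517052599 - 13610949895 - 9035836076 + 3519222692 + 2056148051 - 607163746 - 304801365 + 64112359 + 26543660 - 3554345 - 1121505 + 75175 + 14883 - 231 - 11
= 118159068427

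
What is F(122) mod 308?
265

Matrix identity: Q^n = [[F_(n+1), F_n], [F_n, F_(n-1)]] with Q = [[1,1],[1,0]].
n = 122 = 1111010₂. Square-and-multiply, entries mod 308:
Q^1 = [[1,1],[1,0]]
Q^3 = (Q^1)²·Q = [[3,2],[2,1]]
Q^7 = (Q^3)²·Q = [[21,13],[13,8]]
Q^15 = (Q^7)²·Q = [[63,302],[302,69]]
Q^30 = (Q^15)² = [[1,132],[132,177]]
Q^61 = (Q^30)²·Q = [[265,177],[177,88]]
Q^122 = (Q^61)² = [[222,265],[265,265]]
F_122 mod 308 = Q^122[0][1] = 265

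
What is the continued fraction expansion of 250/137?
[1; 1, 4, 1, 2, 2, 3]

Euclidean algorithm steps:
250 = 1 × 137 + 113
137 = 1 × 113 + 24
113 = 4 × 24 + 17
24 = 1 × 17 + 7
17 = 2 × 7 + 3
7 = 2 × 3 + 1
3 = 3 × 1 + 0
Continued fraction: [1; 1, 4, 1, 2, 2, 3]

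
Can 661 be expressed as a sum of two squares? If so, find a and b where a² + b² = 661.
6² + 25² (a=6, b=25)

Factorization: 661 = 661
By Fermat: n is sum of two squares iff every prime p ≡ 3 (mod 4) appears to even power.
All primes ≡ 3 (mod 4) appear to even power.
Search a = 0, 1, 2, … for 661 - a² a perfect square: first hit at a = 6: 661 - 36 = 625 = 25².
661 = 6² + 25² = 36 + 625 ✓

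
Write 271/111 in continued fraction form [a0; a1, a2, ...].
[2; 2, 3, 1, 3, 3]

Euclidean algorithm steps:
271 = 2 × 111 + 49
111 = 2 × 49 + 13
49 = 3 × 13 + 10
13 = 1 × 10 + 3
10 = 3 × 3 + 1
3 = 3 × 1 + 0
Continued fraction: [2; 2, 3, 1, 3, 3]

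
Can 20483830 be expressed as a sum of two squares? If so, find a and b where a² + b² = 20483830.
Not possible

Factorization: 20483830 = 2 × 5 × 127^3
By Fermat: n is sum of two squares iff every prime p ≡ 3 (mod 4) appears to even power.
Prime(s) ≡ 3 (mod 4) with odd exponent: [(127, 3)]
Therefore 20483830 cannot be expressed as a² + b².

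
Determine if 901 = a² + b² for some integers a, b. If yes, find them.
1² + 30² (a=1, b=30)

Factorization: 901 = 17 × 53
By Fermat: n is sum of two squares iff every prime p ≡ 3 (mod 4) appears to even power.
All primes ≡ 3 (mod 4) appear to even power.
Search a = 0, 1, 2, … for 901 - a² a perfect square: first hit at a = 1: 901 - 1 = 900 = 30².
901 = 1² + 30² = 1 + 900 ✓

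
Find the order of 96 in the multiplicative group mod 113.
112

113 is prime, so ord(96) divides φ(113) = 112.
Divisors of 112: 1, 2, 4, 7, 8, 14, 16, 28, 56, 112.
Repeated squaring: 96^1 ≡ 96, 96^2 ≡ 63, 96^4 ≡ 14, 96^8 ≡ 83, 96^16 ≡ 109, 96^32 ≡ 16, 96^64 ≡ 30 (mod 113).
Test 96^d mod 113 for each divisor d in increasing order:
96^1 ≡ 96
96^2 ≡ 63
96^4 ≡ 14
96^7 = 96^4·96^2·96^1 ≡ 35
96^8 ≡ 83
96^14 = 96^8·96^4·96^2 ≡ 95
96^16 ≡ 109
96^28 = 96^16·96^8·96^4 ≡ 98
96^56 = 96^32·96^16·96^8 ≡ 112
96^112 = 96^64·96^32·96^16 ≡ 1  ← first divisor giving 1
The order is 112.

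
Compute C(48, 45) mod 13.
6

Using Lucas' theorem:
Write n=48 and k=45 in base 13:
n in base 13: [3, 9]
k in base 13: [3, 6]
C(48,45) mod 13 = ∏ C(n_i, k_i) mod 13
Digit binomials (mod 13): C(3,3) = 1; C(9,6) = 84 ≡ 6
Product: 1 × 6 = 6 ≡ 6 (mod 13)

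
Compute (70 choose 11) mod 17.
0

Using Lucas' theorem:
Write n=70 and k=11 in base 17:
n in base 17: [4, 2]
k in base 17: [0, 11]
C(70,11) mod 17 = ∏ C(n_i, k_i) mod 17
Digit binomials (mod 17): C(4,0) = 1; C(2,11) = 0 (k_i > n_i)
Product: 1 × 0 = 0 ≡ 0 (mod 17)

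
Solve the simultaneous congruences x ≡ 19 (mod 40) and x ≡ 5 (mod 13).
499

Using Chinese Remainder Theorem:
M = 40 × 13 = 520
M1 = 13, M2 = 40
y1 = 13^(-1) mod 40 = 37
y2 = 40^(-1) mod 13 = 1
x = (19×13×37 + 5×40×1) mod 520 = 499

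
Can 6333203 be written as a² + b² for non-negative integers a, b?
Not possible

Factorization: 6333203 = 47^3 × 61
By Fermat: n is sum of two squares iff every prime p ≡ 3 (mod 4) appears to even power.
Prime(s) ≡ 3 (mod 4) with odd exponent: [(47, 3)]
Therefore 6333203 cannot be expressed as a² + b².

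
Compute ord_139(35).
69

139 is prime, so ord(35) divides φ(139) = 138.
Divisors of 138: 1, 2, 3, 6, 23, 46, 69, 138.
Repeated squaring: 35^1 ≡ 35, 35^2 ≡ 113, 35^4 ≡ 120, 35^8 ≡ 83, 35^16 ≡ 78, 35^32 ≡ 107, 35^64 ≡ 51, 35^128 ≡ 99 (mod 139).
Test 35^d mod 139 for each divisor d in increasing order:
35^1 ≡ 35
35^2 ≡ 113
35^3 = 35^2·35^1 ≡ 63
35^6 = 35^4·35^2 ≡ 77
35^23 = 35^16·35^4·35^2·35^1 ≡ 42
35^46 = 35^32·35^8·35^4·35^2 ≡ 96
35^69 = 35^64·35^4·35^1 ≡ 1  ← first divisor giving 1
The order is 69.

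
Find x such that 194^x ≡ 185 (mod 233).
31

Baby-step giant-step with step n = ⌈√233⌉ = 16.
Baby steps 194^j mod 233 (j:value) for j=0..15: 0:1, 1:194, 2:123, 3:96, 4:217, 5:158, 6:129, 7:95, 8:23, 9:35, 10:33, 11:111, 12:98, 13:139, 14:171, 15:88.
Giant-step multiplier: 194^(-16) ≡ 194^(232-16) = 194^216 ≡ 37 (mod 233).
Giant steps γ_i = 185·37^i mod 233: γ_0=185, γ_1=88 (in table at j=15).
x = i·n + j = 1·16 + 15 = 31.
Check: 194^31 ≡ 185 (mod 233).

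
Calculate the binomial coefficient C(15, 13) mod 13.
1

Using Lucas' theorem:
Write n=15 and k=13 in base 13:
n in base 13: [1, 2]
k in base 13: [1, 0]
C(15,13) mod 13 = ∏ C(n_i, k_i) mod 13
Digit binomials (mod 13): C(1,1) = 1; C(2,0) = 1
Product: 1 × 1 = 1 ≡ 1 (mod 13)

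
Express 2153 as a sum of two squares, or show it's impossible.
28² + 37² (a=28, b=37)

Factorization: 2153 = 2153
By Fermat: n is sum of two squares iff every prime p ≡ 3 (mod 4) appears to even power.
All primes ≡ 3 (mod 4) appear to even power.
Search a = 0, 1, 2, … for 2153 - a² a perfect square: first hit at a = 28: 2153 - 784 = 1369 = 37².
2153 = 28² + 37² = 784 + 1369 ✓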